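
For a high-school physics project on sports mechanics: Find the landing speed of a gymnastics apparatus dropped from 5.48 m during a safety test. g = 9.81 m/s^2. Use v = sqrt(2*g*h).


v = sqrt(2 * g * h)
v = sqrt(2 * 9.81 * 5.48)
v = sqrt(107.5176) = 10.3691 m/s

10.3691 m/s


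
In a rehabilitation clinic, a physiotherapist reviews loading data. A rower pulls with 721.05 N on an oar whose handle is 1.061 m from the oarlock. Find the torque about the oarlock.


tau = F * d
tau = 721.05 * 1.061
tau = 765.034 N*m

765.034 N*m


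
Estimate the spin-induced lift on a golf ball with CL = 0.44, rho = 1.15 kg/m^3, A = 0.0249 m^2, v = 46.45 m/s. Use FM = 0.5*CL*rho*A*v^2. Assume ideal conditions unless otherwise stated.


FM = 0.5 * CL * rho * A * v^2
FM = 0.5 * 0.44 * 1.15 * 0.0249 * 46.45^2
v^2 = 2157.6025
FM = 0.5 * 0.44 * 1.15 * 0.0249 * 2157.6025 = 13.5922 N

13.5922 N


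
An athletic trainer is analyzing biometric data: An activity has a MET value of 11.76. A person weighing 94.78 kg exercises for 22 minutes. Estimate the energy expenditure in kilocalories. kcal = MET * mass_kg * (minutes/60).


kcal = MET * mass * time_hr
Convert time: 22 min = 0.3667 hr
kcal = 11.76 * 94.78 * 0.3667
kcal = 408.6914 kcal

408.6914 kcal


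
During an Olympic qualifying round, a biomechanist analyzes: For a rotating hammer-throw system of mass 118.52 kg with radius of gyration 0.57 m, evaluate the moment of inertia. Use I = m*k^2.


I = m * k^2
I = 118.52 * 0.57^2
I = 118.52 * 0.3249 = 38.5071 kg*m^2

38.5071 kg*m^2


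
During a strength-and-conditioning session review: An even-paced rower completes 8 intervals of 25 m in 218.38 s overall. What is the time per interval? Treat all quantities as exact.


Split time = total_time / n_laps = 218.38 / 8
Split time = 27.2975 s per lap

27.2975 s


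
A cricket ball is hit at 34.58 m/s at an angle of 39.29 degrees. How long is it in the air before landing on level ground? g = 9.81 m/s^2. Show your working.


T = 2*v*sin(theta)/g
sin(theta) = sin(39.29 deg) = 0.6332
T = 2*34.58*0.6332 / 9.81
T = 43.7953 / 9.81 = 4.4644 s

4.4644 s


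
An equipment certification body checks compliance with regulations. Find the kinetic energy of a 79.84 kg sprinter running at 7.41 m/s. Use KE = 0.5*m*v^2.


KE = 0.5 * m * v^2
KE = 0.5 * 79.84 * 7.41^2
KE = 0.5 * 79.84 * 54.9081 = 2191.9314 J

2191.9314 J


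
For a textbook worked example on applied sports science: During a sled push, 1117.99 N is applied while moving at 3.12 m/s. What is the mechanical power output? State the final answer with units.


P = F * v
P = 1117.99 * 3.12
P = 3488.1288 W

3488.1288 W


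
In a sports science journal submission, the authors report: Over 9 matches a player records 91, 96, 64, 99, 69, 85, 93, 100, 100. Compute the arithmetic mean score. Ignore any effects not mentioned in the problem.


Average = sum / n
Sum = 797
Average = 797 / 9 = 88.5556

88.5556


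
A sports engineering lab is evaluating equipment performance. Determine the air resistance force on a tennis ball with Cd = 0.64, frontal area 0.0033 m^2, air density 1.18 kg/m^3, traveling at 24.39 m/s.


Fd = 0.5 * Cd * rho * A * v^2
Fd = 0.5 * 0.64 * 1.18 * 0.0033 * 24.39^2
v^2 = 594.8721
Fd = 0.5 * 0.64 * 1.18 * 0.0033 * 594.8721 = 0.7413 N

0.7413 N


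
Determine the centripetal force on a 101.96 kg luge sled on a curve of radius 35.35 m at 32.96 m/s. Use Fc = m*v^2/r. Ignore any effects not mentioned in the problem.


Fc = m * v^2 / r
v^2 = 32.96^2 = 1086.3616
Fc = 101.96 * 1086.3616 / 35.35
Fc = 110765.4287 / 35.35 = 3133.3926 N

3133.3926 N


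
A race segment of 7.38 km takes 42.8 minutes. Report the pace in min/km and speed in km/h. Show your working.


Pace = time / distance = 42.8 min / 7.38 km = 5.7995 min/km
Speed = distance / time_in_hours = 7.38 / 0.7133 hr
Speed = 10.3458 km/h

5.7995 min/km, 10.3458 km/h


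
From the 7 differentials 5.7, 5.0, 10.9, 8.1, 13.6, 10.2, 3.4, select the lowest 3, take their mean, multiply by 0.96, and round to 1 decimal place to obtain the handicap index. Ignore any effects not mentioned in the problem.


All differentials: 5.7, 5.0, 10.9, 8.1, 13.6, 10.2, 3.4
Sorted: 3.4, 5.0, 5.7, 8.1, 10.2, 10.9, 13.6
Best 3: 3.4, 5.0, 5.7
Average of best = 14.1 / 3 = 4.7
Raw index = 4.7 * 0.96 = 4.512
Handicap index = round(4.512, 1) = 4.5

4.5


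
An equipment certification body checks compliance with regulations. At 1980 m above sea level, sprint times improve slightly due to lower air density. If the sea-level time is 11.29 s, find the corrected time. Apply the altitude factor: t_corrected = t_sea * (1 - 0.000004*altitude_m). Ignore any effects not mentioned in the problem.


Correction factor = 1 - 0.000004 * 1980 = 0.99208
t_corrected = t_sea * factor = 11.29 * 0.99208
t_corrected = 11.2006 s

11.2006 s


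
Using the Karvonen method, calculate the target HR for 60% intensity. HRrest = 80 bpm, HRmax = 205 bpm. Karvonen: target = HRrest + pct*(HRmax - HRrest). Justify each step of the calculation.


Target = HRrest + pct*(HRmax - HRrest)
Heart rate reserve = HRmax - HRrest = 205 - 80 = 125 bpm
Fraction = 60% = 0.6
Target = 80 + 0.6 * 125
Target = 80 + 75 = 155 bpm

155 bpm


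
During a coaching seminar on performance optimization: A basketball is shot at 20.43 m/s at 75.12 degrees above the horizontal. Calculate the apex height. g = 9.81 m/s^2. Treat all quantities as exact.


H = (v*sin(theta))^2 / (2*g)
vy = v*sin(theta) = 20.43 * sin(75.12 deg) = 19.7449 m/s
H = vy^2 / (2*g) = 389.8609 / (2*9.81)
H = 389.8609 / 19.62 = 19.8706 m

19.8706 m


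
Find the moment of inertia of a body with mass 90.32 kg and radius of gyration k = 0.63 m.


I = m * k^2
I = 90.32 * 0.63^2
I = 90.32 * 0.3969 = 35.848 kg*m^2

35.848 kg*m^2


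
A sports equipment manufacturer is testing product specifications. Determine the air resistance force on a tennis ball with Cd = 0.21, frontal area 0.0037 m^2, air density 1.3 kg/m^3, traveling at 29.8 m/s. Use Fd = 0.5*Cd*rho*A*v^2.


Fd = 0.5 * Cd * rho * A * v^2
Fd = 0.5 * 0.21 * 1.3 * 0.0037 * 29.8^2
v^2 = 888.04
Fd = 0.5 * 0.21 * 1.3 * 0.0037 * 888.04 = 0.4485 N

0.4485 N


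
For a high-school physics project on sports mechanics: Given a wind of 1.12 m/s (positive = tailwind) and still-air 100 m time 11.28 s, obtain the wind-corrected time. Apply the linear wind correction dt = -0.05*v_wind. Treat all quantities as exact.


dt = -0.05 * v_wind = -0.05 * 1.12 = -0.056 s
t_corrected = t_still + dt = 11.28 + (-0.056)
t_corrected = 11.224 s

11.224 s


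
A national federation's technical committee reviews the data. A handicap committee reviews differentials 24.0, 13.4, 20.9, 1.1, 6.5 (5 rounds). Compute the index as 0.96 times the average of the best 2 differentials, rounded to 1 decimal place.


All differentials: 24.0, 13.4, 20.9, 1.1, 6.5
Sorted: 1.1, 6.5, 13.4, 20.9, 24.0
Best 2: 1.1, 6.5
Average of best = 7.6 / 2 = 3.8
Raw index = 3.8 * 0.96 = 3.648
Handicap index = round(3.648, 1) = 3.6

3.6


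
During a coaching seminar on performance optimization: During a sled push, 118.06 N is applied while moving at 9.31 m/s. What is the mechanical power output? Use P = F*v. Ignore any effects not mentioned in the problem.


P = F * v
P = 118.06 * 9.31
P = 1099.1386 W

1099.1386 W


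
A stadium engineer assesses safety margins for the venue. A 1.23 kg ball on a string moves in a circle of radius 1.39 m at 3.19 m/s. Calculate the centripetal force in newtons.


Fc = m * v^2 / r
v^2 = 3.19^2 = 10.1761
Fc = 1.23 * 10.1761 / 1.39
Fc = 12.5166 / 1.39 = 9.0048 N

9.0048 N


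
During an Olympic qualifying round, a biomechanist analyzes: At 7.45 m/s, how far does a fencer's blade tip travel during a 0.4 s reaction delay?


d = v * t
d = 7.45 * 0.4
d = 2.98 m

2.98 m


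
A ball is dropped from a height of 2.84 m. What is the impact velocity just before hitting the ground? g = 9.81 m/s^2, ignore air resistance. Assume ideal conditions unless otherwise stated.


v = sqrt(2 * g * h)
v = sqrt(2 * 9.81 * 2.84)
v = sqrt(55.7208) = 7.4646 m/s

7.4646 m/s


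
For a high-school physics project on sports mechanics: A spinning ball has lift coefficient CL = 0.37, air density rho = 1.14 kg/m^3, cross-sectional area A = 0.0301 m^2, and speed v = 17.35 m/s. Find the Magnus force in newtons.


FM = 0.5 * CL * rho * A * v^2
FM = 0.5 * 0.37 * 1.14 * 0.0301 * 17.35^2
v^2 = 301.0225
FM = 0.5 * 0.37 * 1.14 * 0.0301 * 301.0225 = 1.9109 N

1.9109 N


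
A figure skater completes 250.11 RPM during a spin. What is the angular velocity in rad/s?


omega = RPM * 2 * pi / 60
omega = 250.11 * 2 * 3.14159 / 60
omega = 1571.4875 / 60 = 26.1915 rad/s

26.1915 rad/s


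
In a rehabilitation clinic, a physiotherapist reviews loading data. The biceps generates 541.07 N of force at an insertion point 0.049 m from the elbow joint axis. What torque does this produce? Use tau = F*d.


tau = F * d
tau = 541.07 * 0.049
tau = 26.5124 N*m

26.5124 N*m


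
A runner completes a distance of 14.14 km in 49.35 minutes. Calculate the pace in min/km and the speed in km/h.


Pace = time / distance = 49.35 min / 14.14 km = 3.4901 min/km
Speed = distance / time_in_hours = 14.14 / 0.8225 hr
Speed = 17.1915 km/h

3.4901 min/km, 17.1915 km/h


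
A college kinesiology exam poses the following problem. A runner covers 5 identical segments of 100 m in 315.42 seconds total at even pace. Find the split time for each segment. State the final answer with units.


Split time = total_time / n_laps = 315.42 / 5
Split time = 63.084 s per lap

63.084 s


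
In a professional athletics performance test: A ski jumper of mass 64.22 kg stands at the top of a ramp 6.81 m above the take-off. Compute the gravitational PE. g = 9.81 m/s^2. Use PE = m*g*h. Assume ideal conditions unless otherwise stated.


PE = m * g * h
PE = 64.22 * 9.81 * 6.81
PE = 629.9982 * 6.81 = 4290.2877 J

4290.2877 J


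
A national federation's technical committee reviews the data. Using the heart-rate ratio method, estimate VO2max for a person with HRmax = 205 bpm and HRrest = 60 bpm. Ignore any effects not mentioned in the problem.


VO2max = 15.3 * HRmax / HRrest
VO2max = 15.3 * 205 / 60
VO2max = 3136.5 / 60 = 52.275 mL/kg/min

52.275 mL/kg/min


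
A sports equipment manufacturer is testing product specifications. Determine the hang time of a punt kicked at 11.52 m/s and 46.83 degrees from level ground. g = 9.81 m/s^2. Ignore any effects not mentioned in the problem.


T = 2*v*sin(theta)/g
sin(theta) = sin(46.83 deg) = 0.7293
T = 2*11.52*0.7293 / 9.81
T = 16.8037 / 9.81 = 1.7129 s

1.7129 s


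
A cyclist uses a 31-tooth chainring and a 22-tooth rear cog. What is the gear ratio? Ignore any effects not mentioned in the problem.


GR = front_teeth / rear_teeth
GR = 31 / 22
GR = 1.4091

1.4091


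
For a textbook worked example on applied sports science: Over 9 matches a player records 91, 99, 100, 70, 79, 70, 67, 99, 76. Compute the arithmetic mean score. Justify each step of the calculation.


Average = sum / n
Sum = 751
Average = 751 / 9 = 83.4444

83.4444


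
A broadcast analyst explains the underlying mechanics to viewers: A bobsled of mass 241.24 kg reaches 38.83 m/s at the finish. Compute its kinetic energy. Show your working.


KE = 0.5 * m * v^2
KE = 0.5 * 241.24 * 38.83^2
KE = 0.5 * 241.24 * 1507.7689 = 181867.0847 J

181867.0847 J


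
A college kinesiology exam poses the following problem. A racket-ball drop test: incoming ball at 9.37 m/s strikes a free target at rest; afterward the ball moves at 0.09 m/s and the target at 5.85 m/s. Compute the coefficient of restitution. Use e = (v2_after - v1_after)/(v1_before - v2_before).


e = (v2_after - v1_after) / (v1_before - v2_before)
Numerator = 5.85 - 0.09 = 5.76
Denominator = 9.37 - 0 = 9.37
e = 5.76 / 9.37 = 0.6147

0.6147


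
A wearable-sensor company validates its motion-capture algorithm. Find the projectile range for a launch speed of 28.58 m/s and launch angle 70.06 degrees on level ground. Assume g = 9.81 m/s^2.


R = v^2 * sin(2*theta) / g
Convert angle to radians: theta = 70.06 deg = 1.2228 rad
sin(2*theta) = sin(2.4456) = 0.6412
R = 28.58^2 * 0.6412 / 9.81
R = 816.8164 * 0.6412 / 9.81 = 53.3871 m

53.3871 m


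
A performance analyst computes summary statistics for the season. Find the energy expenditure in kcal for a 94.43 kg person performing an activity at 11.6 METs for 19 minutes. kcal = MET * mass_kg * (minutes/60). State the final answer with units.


kcal = MET * mass * time_hr
Convert time: 19 min = 0.3167 hr
kcal = 11.6 * 94.43 * 0.3167
kcal = 346.8729 kcal

346.8729 kcal


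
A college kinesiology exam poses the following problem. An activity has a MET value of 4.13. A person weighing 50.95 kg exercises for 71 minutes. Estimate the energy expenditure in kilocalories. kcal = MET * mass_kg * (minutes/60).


kcal = MET * mass * time_hr
Convert time: 71 min = 1.1833 hr
kcal = 4.13 * 50.95 * 1.1833
kcal = 249.0011 kcal

249.0011 kcal


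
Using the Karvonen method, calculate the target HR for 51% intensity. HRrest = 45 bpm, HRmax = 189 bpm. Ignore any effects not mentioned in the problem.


Target = HRrest + pct*(HRmax - HRrest)
Heart rate reserve = HRmax - HRrest = 189 - 45 = 144 bpm
Fraction = 51% = 0.51
Target = 45 + 0.51 * 144
Target = 45 + 73.44 = 118.44 bpm

118.44 bpm


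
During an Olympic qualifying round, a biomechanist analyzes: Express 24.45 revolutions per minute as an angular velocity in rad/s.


omega = RPM * 2 * pi / 60
omega = 24.45 * 2 * 3.14159 / 60
omega = 153.6239 / 60 = 2.5604 rad/s

2.5604 rad/s


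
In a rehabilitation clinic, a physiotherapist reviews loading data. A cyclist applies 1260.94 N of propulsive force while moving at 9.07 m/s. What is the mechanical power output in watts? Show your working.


P = F * v
P = 1260.94 * 9.07
P = 11436.7258 W

11436.7258 W


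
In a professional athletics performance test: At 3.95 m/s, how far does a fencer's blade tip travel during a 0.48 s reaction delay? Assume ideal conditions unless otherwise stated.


d = v * t
d = 3.95 * 0.48
d = 1.896 m

1.896 m


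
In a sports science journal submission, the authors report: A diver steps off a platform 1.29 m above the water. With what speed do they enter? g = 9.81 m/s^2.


v = sqrt(2 * g * h)
v = sqrt(2 * 9.81 * 1.29)
v = sqrt(25.3098) = 5.0309 m/s

5.0309 m/s


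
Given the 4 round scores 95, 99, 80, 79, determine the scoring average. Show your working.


Average = sum / n
Sum = 353
Average = 353 / 4 = 88.25

88.25


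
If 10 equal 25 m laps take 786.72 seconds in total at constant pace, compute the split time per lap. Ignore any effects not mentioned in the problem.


Split time = total_time / n_laps = 786.72 / 10
Split time = 78.672 s per lap

78.672 s


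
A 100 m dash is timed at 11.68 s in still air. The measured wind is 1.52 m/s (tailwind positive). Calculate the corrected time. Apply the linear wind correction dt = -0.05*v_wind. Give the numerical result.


dt = -0.05 * v_wind = -0.05 * 1.52 = -0.076 s
t_corrected = t_still + dt = 11.68 + (-0.076)
t_corrected = 11.604 s

11.604 s


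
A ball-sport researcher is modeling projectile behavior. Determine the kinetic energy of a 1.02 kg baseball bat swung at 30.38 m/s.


KE = 0.5 * m * v^2
KE = 0.5 * 1.02 * 30.38^2
KE = 0.5 * 1.02 * 922.9444 = 470.7016 J

470.7016 J


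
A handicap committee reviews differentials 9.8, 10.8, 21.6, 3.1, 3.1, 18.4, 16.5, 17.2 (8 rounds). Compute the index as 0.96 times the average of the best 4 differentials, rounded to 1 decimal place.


All differentials: 9.8, 10.8, 21.6, 3.1, 3.1, 18.4, 16.5, 17.2
Sorted: 3.1, 3.1, 9.8, 10.8, 16.5, 17.2, 18.4, 21.6
Best 4: 3.1, 3.1, 9.8, 10.8
Average of best = 26.8 / 4 = 6.7
Raw index = 6.7 * 0.96 = 6.432
Handicap index = round(6.432, 1) = 6.4

6.4


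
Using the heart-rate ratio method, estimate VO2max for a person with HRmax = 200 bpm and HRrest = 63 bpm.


VO2max = 15.3 * HRmax / HRrest
VO2max = 15.3 * 200 / 63
VO2max = 3060 / 63 = 48.5714 mL/kg/min

48.5714 mL/kg/min


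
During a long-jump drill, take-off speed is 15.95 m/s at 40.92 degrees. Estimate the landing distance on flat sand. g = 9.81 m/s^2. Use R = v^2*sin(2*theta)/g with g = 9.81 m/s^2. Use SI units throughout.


R = v^2 * sin(2*theta) / g
Convert angle to radians: theta = 40.92 deg = 0.7142 rad
sin(2*theta) = sin(1.4284) = 0.9899
R = 15.95^2 * 0.9899 / 9.81
R = 254.4025 * 0.9899 / 9.81 = 25.6704 m

25.6704 m


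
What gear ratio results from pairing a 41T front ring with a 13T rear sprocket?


GR = front_teeth / rear_teeth
GR = 41 / 13
GR = 3.1538

3.1538


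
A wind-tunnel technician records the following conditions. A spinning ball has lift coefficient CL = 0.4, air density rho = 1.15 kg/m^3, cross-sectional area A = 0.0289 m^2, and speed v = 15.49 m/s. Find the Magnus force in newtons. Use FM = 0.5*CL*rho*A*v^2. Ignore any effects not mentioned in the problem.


FM = 0.5 * CL * rho * A * v^2
FM = 0.5 * 0.4 * 1.15 * 0.0289 * 15.49^2
v^2 = 239.9401
FM = 0.5 * 0.4 * 1.15 * 0.0289 * 239.9401 = 1.5949 N

1.5949 N


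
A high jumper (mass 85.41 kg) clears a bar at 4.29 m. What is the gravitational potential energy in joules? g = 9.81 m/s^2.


PE = m * g * h
PE = 85.41 * 9.81 * 4.29
PE = 837.8721 * 4.29 = 3594.4713 J

3594.4713 J


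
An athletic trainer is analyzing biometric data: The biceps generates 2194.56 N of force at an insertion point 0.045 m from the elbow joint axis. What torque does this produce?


tau = F * d
tau = 2194.56 * 0.045
tau = 98.7552 N*m

98.7552 N*m


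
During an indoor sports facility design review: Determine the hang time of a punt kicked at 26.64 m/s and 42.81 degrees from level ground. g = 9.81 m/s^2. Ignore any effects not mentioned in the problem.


T = 2*v*sin(theta)/g
sin(theta) = sin(42.81 deg) = 0.6796
T = 2*26.64*0.6796 / 9.81
T = 36.2075 / 9.81 = 3.6909 s

3.6909 s


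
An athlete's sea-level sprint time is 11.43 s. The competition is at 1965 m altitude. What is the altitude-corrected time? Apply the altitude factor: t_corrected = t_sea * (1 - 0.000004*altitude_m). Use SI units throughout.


Correction factor = 1 - 0.000004 * 1965 = 0.99214
t_corrected = t_sea * factor = 11.43 * 0.99214
t_corrected = 11.3402 s

11.3402 s


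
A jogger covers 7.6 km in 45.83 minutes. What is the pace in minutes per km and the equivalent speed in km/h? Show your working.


Pace = time / distance = 45.83 min / 7.6 km = 6.0303 min/km
Speed = distance / time_in_hours = 7.6 / 0.7638 hr
Speed = 9.9498 km/h

6.0303 min/km, 9.9498 km/h


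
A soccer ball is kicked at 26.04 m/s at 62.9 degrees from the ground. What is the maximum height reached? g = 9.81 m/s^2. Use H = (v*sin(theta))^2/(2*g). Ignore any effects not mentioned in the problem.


H = (v*sin(theta))^2 / (2*g)
vy = v*sin(theta) = 26.04 * sin(62.9 deg) = 23.1811 m/s
H = vy^2 / (2*g) = 537.3653 / (2*9.81)
H = 537.3653 / 19.62 = 27.3887 m

27.3887 m


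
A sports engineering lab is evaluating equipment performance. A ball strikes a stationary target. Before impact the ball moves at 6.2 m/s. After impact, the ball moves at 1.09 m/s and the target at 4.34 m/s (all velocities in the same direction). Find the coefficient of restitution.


e = (v2_after - v1_after) / (v1_before - v2_before)
Numerator = 4.34 - 1.09 = 3.25
Denominator = 6.2 - 0 = 6.2
e = 3.25 / 6.2 = 0.5242

0.5242


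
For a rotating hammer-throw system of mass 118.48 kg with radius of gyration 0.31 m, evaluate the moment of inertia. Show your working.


I = m * k^2
I = 118.48 * 0.31^2
I = 118.48 * 0.0961 = 11.3859 kg*m^2

11.3859 kg*m^2


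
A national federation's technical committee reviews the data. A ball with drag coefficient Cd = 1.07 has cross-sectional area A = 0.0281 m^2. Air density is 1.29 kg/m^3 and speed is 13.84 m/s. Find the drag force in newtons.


Fd = 0.5 * Cd * rho * A * v^2
Fd = 0.5 * 1.07 * 1.29 * 0.0281 * 13.84^2
v^2 = 191.5456
Fd = 0.5 * 1.07 * 1.29 * 0.0281 * 191.5456 = 3.7147 N

3.7147 N


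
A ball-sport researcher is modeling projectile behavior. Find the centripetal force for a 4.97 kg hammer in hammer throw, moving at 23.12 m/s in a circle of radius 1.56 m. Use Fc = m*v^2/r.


Fc = m * v^2 / r
v^2 = 23.12^2 = 534.5344
Fc = 4.97 * 534.5344 / 1.56
Fc = 2656.636 / 1.56 = 1702.9718 N

1702.9718 N


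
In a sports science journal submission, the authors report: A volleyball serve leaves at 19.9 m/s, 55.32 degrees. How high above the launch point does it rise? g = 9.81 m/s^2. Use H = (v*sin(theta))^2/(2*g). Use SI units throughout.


H = (v*sin(theta))^2 / (2*g)
vy = v*sin(theta) = 19.9 * sin(55.32 deg) = 16.3646 m/s
H = vy^2 / (2*g) = 267.8008 / (2*9.81)
H = 267.8008 / 19.62 = 13.6494 m

13.6494 m


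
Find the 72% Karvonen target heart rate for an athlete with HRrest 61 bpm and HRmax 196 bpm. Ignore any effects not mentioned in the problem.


Target = HRrest + pct*(HRmax - HRrest)
Heart rate reserve = HRmax - HRrest = 196 - 61 = 135 bpm
Fraction = 72% = 0.72
Target = 61 + 0.72 * 135
Target = 61 + 97.2 = 158.2 bpm

158.2 bpm


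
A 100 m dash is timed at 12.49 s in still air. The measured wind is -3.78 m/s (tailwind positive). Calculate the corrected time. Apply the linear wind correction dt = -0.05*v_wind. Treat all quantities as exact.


dt = -0.05 * v_wind = -0.05 * -3.78 = 0.189 s
t_corrected = t_still + dt = 12.49 + (0.189)
t_corrected = 12.679 s

12.679 s


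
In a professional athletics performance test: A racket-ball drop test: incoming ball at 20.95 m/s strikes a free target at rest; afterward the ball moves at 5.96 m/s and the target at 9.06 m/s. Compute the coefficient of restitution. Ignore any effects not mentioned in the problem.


e = (v2_after - v1_after) / (v1_before - v2_before)
Numerator = 9.06 - 5.96 = 3.1
Denominator = 20.95 - 0 = 20.95
e = 3.1 / 20.95 = 0.148

0.148


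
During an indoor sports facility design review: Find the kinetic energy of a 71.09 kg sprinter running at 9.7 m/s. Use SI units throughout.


KE = 0.5 * m * v^2
KE = 0.5 * 71.09 * 9.7^2
KE = 0.5 * 71.09 * 94.09 = 3344.429 J

3344.429 J


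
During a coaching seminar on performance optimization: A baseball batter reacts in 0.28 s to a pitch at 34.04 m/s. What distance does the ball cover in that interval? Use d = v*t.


d = v * t
d = 34.04 * 0.28
d = 9.5312 m

9.5312 m


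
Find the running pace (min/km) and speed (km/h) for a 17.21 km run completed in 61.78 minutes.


Pace = time / distance = 61.78 min / 17.21 km = 3.5898 min/km
Speed = distance / time_in_hours = 17.21 / 1.0297 hr
Speed = 16.7141 km/h

3.5898 min/km, 16.7141 km/h


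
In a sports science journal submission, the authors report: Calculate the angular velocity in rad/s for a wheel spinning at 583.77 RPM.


omega = RPM * 2 * pi / 60
omega = 583.77 * 2 * 3.14159 / 60
omega = 3667.9351 / 60 = 61.1323 rad/s

61.1323 rad/s


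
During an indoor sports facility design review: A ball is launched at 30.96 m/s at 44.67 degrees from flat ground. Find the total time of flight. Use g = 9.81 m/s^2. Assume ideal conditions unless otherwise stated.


T = 2*v*sin(theta)/g
sin(theta) = sin(44.67 deg) = 0.703
T = 2*30.96*0.703 / 9.81
T = 43.5311 / 9.81 = 4.4374 s

4.4374 s


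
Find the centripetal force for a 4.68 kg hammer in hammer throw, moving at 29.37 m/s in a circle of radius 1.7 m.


Fc = m * v^2 / r
v^2 = 29.37^2 = 862.5969
Fc = 4.68 * 862.5969 / 1.7
Fc = 4036.9535 / 1.7 = 2374.6785 N

2374.6785 N


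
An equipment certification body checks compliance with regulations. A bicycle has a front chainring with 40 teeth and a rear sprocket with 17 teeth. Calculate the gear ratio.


GR = front_teeth / rear_teeth
GR = 40 / 17
GR = 2.3529

2.3529


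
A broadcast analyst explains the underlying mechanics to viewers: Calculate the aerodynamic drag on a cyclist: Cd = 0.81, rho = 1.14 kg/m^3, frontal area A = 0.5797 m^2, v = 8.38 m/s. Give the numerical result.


Fd = 0.5 * Cd * rho * A * v^2
Fd = 0.5 * 0.81 * 1.14 * 0.5797 * 8.38^2
v^2 = 70.2244
Fd = 0.5 * 0.81 * 1.14 * 0.5797 * 70.2244 = 18.7954 N

18.7954 N


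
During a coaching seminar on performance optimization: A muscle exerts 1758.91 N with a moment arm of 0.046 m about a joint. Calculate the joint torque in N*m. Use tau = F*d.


tau = F * d
tau = 1758.91 * 0.046
tau = 80.9099 N*m

80.9099 N*m


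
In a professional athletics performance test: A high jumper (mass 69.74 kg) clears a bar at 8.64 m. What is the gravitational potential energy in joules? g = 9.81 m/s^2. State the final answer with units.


PE = m * g * h
PE = 69.74 * 9.81 * 8.64
PE = 684.1494 * 8.64 = 5911.0508 J

5911.0508 J


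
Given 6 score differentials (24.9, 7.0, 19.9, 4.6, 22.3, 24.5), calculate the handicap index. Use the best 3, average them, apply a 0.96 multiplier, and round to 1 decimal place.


All differentials: 24.9, 7.0, 19.9, 4.6, 22.3, 24.5
Sorted: 4.6, 7.0, 19.9, 22.3, 24.5, 24.9
Best 3: 4.6, 7.0, 19.9
Average of best = 31.5 / 3 = 10.5
Raw index = 10.5 * 0.96 = 10.08
Handicap index = round(10.08, 1) = 10.1

10.1


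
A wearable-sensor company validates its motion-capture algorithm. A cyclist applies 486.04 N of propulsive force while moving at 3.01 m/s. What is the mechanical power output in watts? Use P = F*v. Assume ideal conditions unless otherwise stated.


P = F * v
P = 486.04 * 3.01
P = 1462.9804 W

1462.9804 W


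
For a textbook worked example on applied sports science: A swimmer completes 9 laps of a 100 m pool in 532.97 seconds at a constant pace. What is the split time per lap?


Split time = total_time / n_laps = 532.97 / 9
Split time = 59.2189 s per lap

59.2189 s


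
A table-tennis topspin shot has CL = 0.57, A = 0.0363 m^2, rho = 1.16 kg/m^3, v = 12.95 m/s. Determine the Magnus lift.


FM = 0.5 * CL * rho * A * v^2
FM = 0.5 * 0.57 * 1.16 * 0.0363 * 12.95^2
v^2 = 167.7025
FM = 0.5 * 0.57 * 1.16 * 0.0363 * 167.7025 = 2.0126 N

2.0126 N


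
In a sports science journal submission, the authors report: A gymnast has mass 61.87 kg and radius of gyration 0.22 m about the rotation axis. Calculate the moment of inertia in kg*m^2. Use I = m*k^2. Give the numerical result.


I = m * k^2
I = 61.87 * 0.22^2
I = 61.87 * 0.0484 = 2.9945 kg*m^2

2.9945 kg*m^2


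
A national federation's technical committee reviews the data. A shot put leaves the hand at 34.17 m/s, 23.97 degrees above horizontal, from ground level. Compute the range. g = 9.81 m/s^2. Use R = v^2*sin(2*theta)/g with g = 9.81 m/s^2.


R = v^2 * sin(2*theta) / g
Convert angle to radians: theta = 23.97 deg = 0.4184 rad
sin(2*theta) = sin(0.8367) = 0.7424
R = 34.17^2 * 0.7424 / 9.81
R = 1167.5889 * 0.7424 / 9.81 = 88.3659 m

88.3659 m


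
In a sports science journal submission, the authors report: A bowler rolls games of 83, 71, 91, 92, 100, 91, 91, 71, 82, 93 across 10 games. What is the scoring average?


Average = sum / n
Sum = 865
Average = 865 / 10 = 86.5

86.5


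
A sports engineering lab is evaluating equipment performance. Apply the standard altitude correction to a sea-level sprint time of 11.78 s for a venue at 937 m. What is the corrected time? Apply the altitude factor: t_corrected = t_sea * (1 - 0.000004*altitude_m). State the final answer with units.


Correction factor = 1 - 0.000004 * 937 = 0.996252
t_corrected = t_sea * factor = 11.78 * 0.996252
t_corrected = 11.7358 s

11.7358 s


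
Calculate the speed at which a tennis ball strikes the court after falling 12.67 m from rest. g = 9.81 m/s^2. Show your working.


v = sqrt(2 * g * h)
v = sqrt(2 * 9.81 * 12.67)
v = sqrt(248.5854) = 15.7666 m/s

15.7666 m/s


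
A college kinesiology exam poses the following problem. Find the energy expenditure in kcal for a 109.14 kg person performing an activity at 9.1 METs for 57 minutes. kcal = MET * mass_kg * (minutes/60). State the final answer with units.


kcal = MET * mass * time_hr
Convert time: 57 min = 0.95 hr
kcal = 9.1 * 109.14 * 0.95
kcal = 943.5153 kcal

943.5153 kcal


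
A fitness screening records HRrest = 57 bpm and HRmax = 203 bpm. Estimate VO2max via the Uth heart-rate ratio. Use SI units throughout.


VO2max = 15.3 * HRmax / HRrest
VO2max = 15.3 * 203 / 57
VO2max = 3105.9 / 57 = 54.4895 mL/kg/min

54.4895 mL/kg/min


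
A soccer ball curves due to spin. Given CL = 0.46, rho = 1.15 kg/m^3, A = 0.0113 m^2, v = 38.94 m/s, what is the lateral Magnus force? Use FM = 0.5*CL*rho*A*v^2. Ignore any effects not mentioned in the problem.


FM = 0.5 * CL * rho * A * v^2
FM = 0.5 * 0.46 * 1.15 * 0.0113 * 38.94^2
v^2 = 1516.3236
FM = 0.5 * 0.46 * 1.15 * 0.0113 * 1516.3236 = 4.5321 N

4.5321 N


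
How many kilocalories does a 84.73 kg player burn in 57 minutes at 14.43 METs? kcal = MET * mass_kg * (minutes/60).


kcal = MET * mass * time_hr
Convert time: 57 min = 0.95 hr
kcal = 14.43 * 84.73 * 0.95
kcal = 1161.5212 kcal

1161.5212 kcal


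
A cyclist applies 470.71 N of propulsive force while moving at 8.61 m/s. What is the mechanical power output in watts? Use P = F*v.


P = F * v
P = 470.71 * 8.61
P = 4052.8131 W

4052.8131 W


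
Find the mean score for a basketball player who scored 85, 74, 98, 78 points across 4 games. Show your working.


Average = sum / n
Sum = 335
Average = 335 / 4 = 83.75

83.75


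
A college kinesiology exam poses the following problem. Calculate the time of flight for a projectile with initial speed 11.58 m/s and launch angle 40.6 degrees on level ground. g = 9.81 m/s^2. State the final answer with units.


T = 2*v*sin(theta)/g
sin(theta) = sin(40.6 deg) = 0.6508
T = 2*11.58*0.6508 / 9.81
T = 15.0719 / 9.81 = 1.5364 s

1.5364 s


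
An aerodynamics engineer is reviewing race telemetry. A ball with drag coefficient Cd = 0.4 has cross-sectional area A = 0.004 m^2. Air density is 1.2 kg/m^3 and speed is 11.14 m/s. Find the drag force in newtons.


Fd = 0.5 * Cd * rho * A * v^2
Fd = 0.5 * 0.4 * 1.2 * 0.004 * 11.14^2
v^2 = 124.0996
Fd = 0.5 * 0.4 * 1.2 * 0.004 * 124.0996 = 0.1191 N

0.1191 N


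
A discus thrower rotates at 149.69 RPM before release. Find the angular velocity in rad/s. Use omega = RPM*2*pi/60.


omega = RPM * 2 * pi / 60
omega = 149.69 * 2 * 3.14159 / 60
omega = 940.53 / 60 = 15.6755 rad/s

15.6755 rad/s


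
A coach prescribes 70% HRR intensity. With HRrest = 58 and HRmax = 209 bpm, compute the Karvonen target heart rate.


Target = HRrest + pct*(HRmax - HRrest)
Heart rate reserve = HRmax - HRrest = 209 - 58 = 151 bpm
Fraction = 70% = 0.7
Target = 58 + 0.7 * 151
Target = 58 + 105.7 = 163.7 bpm

163.7 bpm


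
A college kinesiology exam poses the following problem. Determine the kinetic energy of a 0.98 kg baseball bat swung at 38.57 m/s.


KE = 0.5 * m * v^2
KE = 0.5 * 0.98 * 38.57^2
KE = 0.5 * 0.98 * 1487.6449 = 728.946 J

728.946 J


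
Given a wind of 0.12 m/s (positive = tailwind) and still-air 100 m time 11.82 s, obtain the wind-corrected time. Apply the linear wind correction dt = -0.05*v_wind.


dt = -0.05 * v_wind = -0.05 * 0.12 = -0.006 s
t_corrected = t_still + dt = 11.82 + (-0.006)
t_corrected = 11.814 s

11.814 s


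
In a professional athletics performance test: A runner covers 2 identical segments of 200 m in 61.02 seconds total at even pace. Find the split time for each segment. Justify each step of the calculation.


Split time = total_time / n_laps = 61.02 / 2
Split time = 30.51 s per lap

30.51 s


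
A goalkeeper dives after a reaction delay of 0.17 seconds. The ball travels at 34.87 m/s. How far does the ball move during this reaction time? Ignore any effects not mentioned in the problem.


d = v * t
d = 34.87 * 0.17
d = 5.9279 m

5.9279 m


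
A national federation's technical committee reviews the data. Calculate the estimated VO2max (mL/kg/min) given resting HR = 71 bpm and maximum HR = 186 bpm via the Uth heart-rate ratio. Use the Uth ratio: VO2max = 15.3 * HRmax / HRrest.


VO2max = 15.3 * HRmax / HRrest
VO2max = 15.3 * 186 / 71
VO2max = 2845.8 / 71 = 40.0817 mL/kg/min

40.0817 mL/kg/min


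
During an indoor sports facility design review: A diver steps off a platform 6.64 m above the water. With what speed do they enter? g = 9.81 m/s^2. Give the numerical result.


v = sqrt(2 * g * h)
v = sqrt(2 * 9.81 * 6.64)
v = sqrt(130.2768) = 11.4139 m/s

11.4139 m/s


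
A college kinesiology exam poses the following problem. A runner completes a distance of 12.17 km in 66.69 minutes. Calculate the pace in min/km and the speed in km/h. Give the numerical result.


Pace = time / distance = 66.69 min / 12.17 km = 5.4799 min/km
Speed = distance / time_in_hours = 12.17 / 1.1115 hr
Speed = 10.9492 km/h

5.4799 min/km, 10.9492 km/h


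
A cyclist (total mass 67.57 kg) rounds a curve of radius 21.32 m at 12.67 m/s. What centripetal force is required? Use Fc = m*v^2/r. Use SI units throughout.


Fc = m * v^2 / r
v^2 = 12.67^2 = 160.5289
Fc = 67.57 * 160.5289 / 21.32
Fc = 10846.9378 / 21.32 = 508.7682 N

508.7682 N


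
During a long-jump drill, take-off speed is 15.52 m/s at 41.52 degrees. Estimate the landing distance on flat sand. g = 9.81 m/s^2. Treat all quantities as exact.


R = v^2 * sin(2*theta) / g
Convert angle to radians: theta = 41.52 deg = 0.7247 rad
sin(2*theta) = sin(1.4493) = 0.9926
R = 15.52^2 * 0.9926 / 9.81
R = 240.8704 * 0.9926 / 9.81 = 24.3726 m

24.3726 m


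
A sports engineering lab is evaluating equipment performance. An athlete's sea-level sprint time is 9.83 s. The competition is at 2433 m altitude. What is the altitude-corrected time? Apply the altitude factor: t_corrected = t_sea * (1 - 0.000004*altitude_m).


Correction factor = 1 - 0.000004 * 2433 = 0.990268
t_corrected = t_sea * factor = 9.83 * 0.990268
t_corrected = 9.7343 s

9.7343 s


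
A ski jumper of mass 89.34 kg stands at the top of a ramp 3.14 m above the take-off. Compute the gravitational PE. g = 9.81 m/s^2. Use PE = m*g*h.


PE = m * g * h
PE = 89.34 * 9.81 * 3.14
PE = 876.4254 * 3.14 = 2751.9758 J

2751.9758 J


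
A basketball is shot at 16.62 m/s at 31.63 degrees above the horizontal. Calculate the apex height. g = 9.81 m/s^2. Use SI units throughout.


H = (v*sin(theta))^2 / (2*g)
vy = v*sin(theta) = 16.62 * sin(31.63 deg) = 8.7161 m/s
H = vy^2 / (2*g) = 75.9696 / (2*9.81)
H = 75.9696 / 19.62 = 3.8721 m

3.8721 m


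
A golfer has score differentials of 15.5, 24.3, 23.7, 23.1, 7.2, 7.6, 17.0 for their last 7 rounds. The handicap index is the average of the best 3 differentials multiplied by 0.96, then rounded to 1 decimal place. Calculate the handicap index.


All differentials: 15.5, 24.3, 23.7, 23.1, 7.2, 7.6, 17.0
Sorted: 7.2, 7.6, 15.5, 17.0, 23.1, 23.7, 24.3
Best 3: 7.2, 7.6, 15.5
Average of best = 30.3 / 3 = 10.1
Raw index = 10.1 * 0.96 = 9.696
Handicap index = round(9.696, 1) = 9.7

9.7


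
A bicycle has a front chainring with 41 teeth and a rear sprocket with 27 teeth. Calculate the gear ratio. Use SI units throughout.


GR = front_teeth / rear_teeth
GR = 41 / 27
GR = 1.5185

1.5185


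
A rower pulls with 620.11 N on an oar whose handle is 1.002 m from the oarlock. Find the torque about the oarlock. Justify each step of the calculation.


tau = F * d
tau = 620.11 * 1.002
tau = 621.3502 N*m

621.3502 N*m


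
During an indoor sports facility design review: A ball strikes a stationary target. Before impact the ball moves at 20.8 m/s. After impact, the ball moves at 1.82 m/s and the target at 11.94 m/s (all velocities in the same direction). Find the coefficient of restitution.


e = (v2_after - v1_after) / (v1_before - v2_before)
Numerator = 11.94 - 1.82 = 10.12
Denominator = 20.8 - 0 = 20.8
e = 10.12 / 20.8 = 0.4865

0.4865


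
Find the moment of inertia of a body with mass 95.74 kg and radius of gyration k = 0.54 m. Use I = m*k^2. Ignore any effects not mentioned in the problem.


I = m * k^2
I = 95.74 * 0.54^2
I = 95.74 * 0.2916 = 27.9178 kg*m^2

27.9178 kg*m^2


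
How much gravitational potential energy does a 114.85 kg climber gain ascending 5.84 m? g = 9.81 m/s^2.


PE = m * g * h
PE = 114.85 * 9.81 * 5.84
PE = 1126.6785 * 5.84 = 6579.8024 J

6579.8024 J


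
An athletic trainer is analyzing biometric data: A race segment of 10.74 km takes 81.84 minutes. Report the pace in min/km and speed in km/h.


Pace = time / distance = 81.84 min / 10.74 km = 7.6201 min/km
Speed = distance / time_in_hours = 10.74 / 1.364 hr
Speed = 7.8739 km/h

7.6201 min/km, 7.8739 km/h


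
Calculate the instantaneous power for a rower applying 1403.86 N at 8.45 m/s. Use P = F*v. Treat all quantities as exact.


P = F * v
P = 1403.86 * 8.45
P = 11862.617 W

11862.617 W


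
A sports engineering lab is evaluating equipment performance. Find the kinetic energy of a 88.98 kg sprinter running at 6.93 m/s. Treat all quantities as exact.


KE = 0.5 * m * v^2
KE = 0.5 * 88.98 * 6.93^2
KE = 0.5 * 88.98 * 48.0249 = 2136.6278 J

2136.6278 J


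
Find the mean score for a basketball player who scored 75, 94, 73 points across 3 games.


Average = sum / n
Sum = 242
Average = 242 / 3 = 80.6667

80.6667


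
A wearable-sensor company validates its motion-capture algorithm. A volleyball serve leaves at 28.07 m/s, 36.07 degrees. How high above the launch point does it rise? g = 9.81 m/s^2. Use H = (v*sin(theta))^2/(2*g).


H = (v*sin(theta))^2 / (2*g)
vy = v*sin(theta) = 28.07 * sin(36.07 deg) = 16.5269 m/s
H = vy^2 / (2*g) = 273.1372 / (2*9.81)
H = 273.1372 / 19.62 = 13.9214 m

13.9214 m


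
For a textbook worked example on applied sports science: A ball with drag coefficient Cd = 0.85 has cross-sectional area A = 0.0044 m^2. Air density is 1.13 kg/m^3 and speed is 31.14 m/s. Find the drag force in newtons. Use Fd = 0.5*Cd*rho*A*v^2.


Fd = 0.5 * Cd * rho * A * v^2
Fd = 0.5 * 0.85 * 1.13 * 0.0044 * 31.14^2
v^2 = 969.6996
Fd = 0.5 * 0.85 * 1.13 * 0.0044 * 969.6996 = 2.0491 N

2.0491 N


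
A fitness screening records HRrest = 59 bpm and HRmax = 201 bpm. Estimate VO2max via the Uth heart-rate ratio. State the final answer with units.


VO2max = 15.3 * HRmax / HRrest
VO2max = 15.3 * 201 / 59
VO2max = 3075.3 / 59 = 52.1237 mL/kg/min

52.1237 mL/kg/min


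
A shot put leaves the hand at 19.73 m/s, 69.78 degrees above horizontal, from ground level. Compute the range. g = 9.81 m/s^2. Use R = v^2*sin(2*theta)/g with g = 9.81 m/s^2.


R = v^2 * sin(2*theta) / g
Convert angle to radians: theta = 69.78 deg = 1.2179 rad
sin(2*theta) = sin(2.4358) = 0.6487
R = 19.73^2 * 0.6487 / 9.81
R = 389.2729 * 0.6487 / 9.81 = 25.7393 m

25.7393 m


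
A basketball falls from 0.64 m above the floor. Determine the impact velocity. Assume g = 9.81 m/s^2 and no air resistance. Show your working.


v = sqrt(2 * g * h)
v = sqrt(2 * 9.81 * 0.64)
v = sqrt(12.5568) = 3.5436 m/s

3.5436 m/s


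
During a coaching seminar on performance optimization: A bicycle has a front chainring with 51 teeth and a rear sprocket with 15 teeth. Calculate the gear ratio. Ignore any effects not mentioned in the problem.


GR = front_teeth / rear_teeth
GR = 51 / 15
GR = 3.4

3.4


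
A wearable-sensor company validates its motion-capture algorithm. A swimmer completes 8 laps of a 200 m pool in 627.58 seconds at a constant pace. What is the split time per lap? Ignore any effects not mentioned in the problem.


Split time = total_time / n_laps = 627.58 / 8
Split time = 78.4475 s per lap

78.4475 s


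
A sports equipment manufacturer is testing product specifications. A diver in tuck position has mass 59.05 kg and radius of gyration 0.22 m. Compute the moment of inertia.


I = m * k^2
I = 59.05 * 0.22^2
I = 59.05 * 0.0484 = 2.858 kg*m^2

2.858 kg*m^2


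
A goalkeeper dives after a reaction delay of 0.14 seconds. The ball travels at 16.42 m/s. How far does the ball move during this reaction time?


d = v * t
d = 16.42 * 0.14
d = 2.2988 m

2.2988 m
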